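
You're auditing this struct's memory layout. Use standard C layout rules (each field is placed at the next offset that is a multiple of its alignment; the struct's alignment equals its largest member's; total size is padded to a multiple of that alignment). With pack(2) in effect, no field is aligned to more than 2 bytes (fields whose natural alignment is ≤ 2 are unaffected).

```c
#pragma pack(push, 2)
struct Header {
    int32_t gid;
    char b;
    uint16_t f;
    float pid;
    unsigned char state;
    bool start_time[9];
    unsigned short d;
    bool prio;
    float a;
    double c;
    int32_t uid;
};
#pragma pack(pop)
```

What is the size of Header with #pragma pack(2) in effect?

42

gid at 0 (size 4, align 2) → ends 4
b at 4 (size 1, align 1) → ends 5
pad 1 to align 2 for f
f at 6 (size 2, align 2) → ends 8
pid at 8 (size 4, align 2) → ends 12
state at 12 (size 1, align 1) → ends 13
start_time at 13 (size 9, align 1) → ends 22
d at 22 (size 2, align 2) → ends 24
prio at 24 (size 1, align 1) → ends 25
pad 1 to align 2 for a
a at 26 (size 4, align 2) → ends 30
c at 30 (size 8, align 2) → ends 38
uid at 38 (size 4, align 2) → ends 42
total 42 bytes, alignment 2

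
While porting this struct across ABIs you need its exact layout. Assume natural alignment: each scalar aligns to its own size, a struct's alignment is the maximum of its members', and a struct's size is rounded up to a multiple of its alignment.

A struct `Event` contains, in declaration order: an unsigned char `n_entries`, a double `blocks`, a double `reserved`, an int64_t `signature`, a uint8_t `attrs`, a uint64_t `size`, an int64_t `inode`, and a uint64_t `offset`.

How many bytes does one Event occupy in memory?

64

0..1  n_entries  (1B, 1-aligned)
1..8  -- padding (7B)
8..16  blocks  (8B, 8-aligned)
16..24  reserved  (8B, 8-aligned)
24..32  signature  (8B, 8-aligned)
32..33  attrs  (1B, 1-aligned)
33..40  -- padding (7B)
40..48  size  (8B, 8-aligned)
48..56  inode  (8B, 8-aligned)
56..64  offset  (8B, 8-aligned)
sizeof = 64, alignof = 8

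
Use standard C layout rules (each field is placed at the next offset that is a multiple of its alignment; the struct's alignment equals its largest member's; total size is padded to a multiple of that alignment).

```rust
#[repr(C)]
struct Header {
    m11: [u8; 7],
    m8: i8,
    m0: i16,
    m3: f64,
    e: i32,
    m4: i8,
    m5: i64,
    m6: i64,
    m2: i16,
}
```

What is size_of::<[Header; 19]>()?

1064

0..7  m11  (7B, 1-aligned)
7..8  m8  (1B, 1-aligned)
8..10  m0  (2B, 2-aligned)
10..16  -- padding (6B)
16..24  m3  (8B, 8-aligned)
24..28  e  (4B, 4-aligned)
28..29  m4  (1B, 1-aligned)
29..32  -- padding (3B)
32..40  m5  (8B, 8-aligned)
40..48  m6  (8B, 8-aligned)
48..50  m2  (2B, 2-aligned)
50..56  -- tail padding (6B)
sizeof = 56, alignof = 8
array of 19: 19 × 56 = 1064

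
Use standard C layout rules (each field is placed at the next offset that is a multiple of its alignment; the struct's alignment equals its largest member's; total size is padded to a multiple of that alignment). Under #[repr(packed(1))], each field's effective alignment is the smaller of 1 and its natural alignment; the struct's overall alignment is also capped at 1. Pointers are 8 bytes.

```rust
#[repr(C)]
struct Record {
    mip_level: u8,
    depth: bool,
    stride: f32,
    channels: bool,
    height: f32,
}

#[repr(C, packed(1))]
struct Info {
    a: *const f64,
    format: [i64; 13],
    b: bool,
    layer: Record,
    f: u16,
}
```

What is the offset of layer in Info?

Record: mip_level at 0 (size 1, align 1) → ends 1; depth at 1 (size 1, align 1) → ends 2; pad 2 to align 4 for stride; stride at 4 (size 4, align 4) → ends 8; channels at 8 (size 1, align 1) → ends 9; pad 3 to align 4 for height; height at 12 (size 4, align 4) → ends 16; total 16 bytes, alignment 4
a at 0 (size 8, align 1) → ends 8
format at 8 (size 104, align 1) → ends 112
b at 112 (size 1, align 1) → ends 113
layer at 113 (size 16, align 1) → ends 129

113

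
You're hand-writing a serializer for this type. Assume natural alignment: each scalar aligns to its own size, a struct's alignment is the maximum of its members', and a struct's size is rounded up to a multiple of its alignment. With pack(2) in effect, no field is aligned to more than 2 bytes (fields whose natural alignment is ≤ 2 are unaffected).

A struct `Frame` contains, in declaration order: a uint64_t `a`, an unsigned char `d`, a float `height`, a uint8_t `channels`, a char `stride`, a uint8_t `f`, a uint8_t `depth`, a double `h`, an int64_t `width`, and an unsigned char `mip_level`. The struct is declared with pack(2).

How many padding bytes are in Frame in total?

0..8  a  (8B, 2-aligned)
8..9  d  (1B, 1-aligned)
9..10  -- padding (1B)
10..14  height  (4B, 2-aligned)
14..15  channels  (1B, 1-aligned)
15..16  stride  (1B, 1-aligned)
16..17  f  (1B, 1-aligned)
17..18  depth  (1B, 1-aligned)
18..26  h  (8B, 2-aligned)
26..34  width  (8B, 2-aligned)
34..35  mip_level  (1B, 1-aligned)
35..36  -- tail padding (1B)
sizeof = 36, alignof = 2
data bytes 34, size 36 → padding 2

2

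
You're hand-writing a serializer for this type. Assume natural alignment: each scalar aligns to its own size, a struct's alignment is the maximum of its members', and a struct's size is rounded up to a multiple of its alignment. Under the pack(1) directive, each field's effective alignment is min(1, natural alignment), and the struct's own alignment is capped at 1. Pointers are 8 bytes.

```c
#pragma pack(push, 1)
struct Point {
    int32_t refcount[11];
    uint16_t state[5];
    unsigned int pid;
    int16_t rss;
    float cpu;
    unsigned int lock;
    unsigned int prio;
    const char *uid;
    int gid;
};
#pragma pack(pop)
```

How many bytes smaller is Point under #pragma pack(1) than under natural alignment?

natural layout:
  refcount at 0 (size 44, align 4) → ends 44
  state at 44 (size 10, align 2) → ends 54
  pad 2 to align 4 for pid
  pid at 56 (size 4, align 4) → ends 60
  rss at 60 (size 2, align 2) → ends 62
  pad 2 to align 4 for cpu
  cpu at 64 (size 4, align 4) → ends 68
  lock at 68 (size 4, align 4) → ends 72
  prio at 72 (size 4, align 4) → ends 76
  pad 4 to align 8 for uid
  uid at 80 (size 8, align 8) → ends 88
  gid at 88 (size 4, align 4) → ends 92
  tail pad 4 to reach multiple of 8
  total 96 bytes, alignment 8
packed(1) layout:
  refcount at 0 (size 44, align 1) → ends 44
  state at 44 (size 10, align 1) → ends 54
  pid at 54 (size 4, align 1) → ends 58
  rss at 58 (size 2, align 1) → ends 60
  cpu at 60 (size 4, align 1) → ends 64
  lock at 64 (size 4, align 1) → ends 68
  prio at 68 (size 4, align 1) → ends 72
  uid at 72 (size 8, align 1) → ends 80
  gid at 80 (size 4, align 1) → ends 84
  total 84 bytes, alignment 1
96 − 84 = 12

12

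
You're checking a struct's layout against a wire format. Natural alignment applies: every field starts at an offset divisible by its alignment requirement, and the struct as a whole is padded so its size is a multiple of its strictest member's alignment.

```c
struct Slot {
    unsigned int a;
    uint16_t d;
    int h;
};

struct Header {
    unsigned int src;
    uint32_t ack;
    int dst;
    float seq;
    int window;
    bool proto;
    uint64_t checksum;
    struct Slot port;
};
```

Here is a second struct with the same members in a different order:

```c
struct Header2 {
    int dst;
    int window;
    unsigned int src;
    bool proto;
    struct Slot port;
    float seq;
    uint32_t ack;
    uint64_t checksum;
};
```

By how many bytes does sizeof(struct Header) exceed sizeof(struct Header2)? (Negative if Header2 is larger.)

0

Slot: @0: a [4B, align 4] → 4; @4: d [2B, align 2] → 6; +2 pad (align 4); @8: h [4B, align 4] → 12; size 12, align 4
@0: src [4B, align 4] → 4
@4: ack [4B, align 4] → 8
@8: dst [4B, align 4] → 12
@12: seq [4B, align 4] → 16
@16: window [4B, align 4] → 20
@20: proto [1B, align 1] → 21
+3 pad (align 8)
@24: checksum [8B, align 8] → 32
@32: port [12B, align 4] → 44
+4 tail pad (align 8)
size 48, align 8
— Header2 —
@0: dst [4B, align 4] → 4
@4: window [4B, align 4] → 8
@8: src [4B, align 4] → 12
@12: proto [1B, align 1] → 13
+3 pad (align 4)
@16: port [12B, align 4] → 28
@28: seq [4B, align 4] → 32
@32: ack [4B, align 4] → 36
+4 pad (align 8)
@40: checksum [8B, align 8] → 48
size 48, align 8
48 − 48 = 0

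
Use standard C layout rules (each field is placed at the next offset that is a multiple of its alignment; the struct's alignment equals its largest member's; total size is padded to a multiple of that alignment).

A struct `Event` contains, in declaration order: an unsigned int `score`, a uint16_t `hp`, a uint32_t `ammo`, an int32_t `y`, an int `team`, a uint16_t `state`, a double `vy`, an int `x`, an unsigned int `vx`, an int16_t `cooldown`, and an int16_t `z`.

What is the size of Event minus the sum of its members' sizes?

@0: score [4B, align 4] → 4
@4: hp [2B, align 2] → 6
+2 pad (align 4)
@8: ammo [4B, align 4] → 12
@12: y [4B, align 4] → 16
@16: team [4B, align 4] → 20
@20: state [2B, align 2] → 22
+2 pad (align 8)
@24: vy [8B, align 8] → 32
@32: x [4B, align 4] → 36
@36: vx [4B, align 4] → 40
@40: cooldown [2B, align 2] → 42
@42: z [2B, align 2] → 44
+4 tail pad (align 8)
size 48, align 8
data bytes 40, size 48 → padding 8

8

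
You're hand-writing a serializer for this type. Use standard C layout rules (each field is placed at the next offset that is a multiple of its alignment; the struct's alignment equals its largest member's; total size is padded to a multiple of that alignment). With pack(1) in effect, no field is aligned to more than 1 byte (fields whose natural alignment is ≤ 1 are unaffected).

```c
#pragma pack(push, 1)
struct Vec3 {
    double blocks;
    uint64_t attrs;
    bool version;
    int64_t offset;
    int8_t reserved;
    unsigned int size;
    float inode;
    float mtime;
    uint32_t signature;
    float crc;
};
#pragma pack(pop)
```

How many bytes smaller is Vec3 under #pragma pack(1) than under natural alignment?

natural layout:
  @0: blocks [8B, align 8] → 8
  @8: attrs [8B, align 8] → 16
  @16: version [1B, align 1] → 17
  +7 pad (align 8)
  @24: offset [8B, align 8] → 32
  @32: reserved [1B, align 1] → 33
  +3 pad (align 4)
  @36: size [4B, align 4] → 40
  @40: inode [4B, align 4] → 44
  @44: mtime [4B, align 4] → 48
  @48: signature [4B, align 4] → 52
  @52: crc [4B, align 4] → 56
  size 56, align 8
packed(1) layout:
  @0: blocks [8B, align 1] → 8
  @8: attrs [8B, align 1] → 16
  @16: version [1B, align 1] → 17
  @17: offset [8B, align 1] → 25
  @25: reserved [1B, align 1] → 26
  @26: size [4B, align 1] → 30
  @30: inode [4B, align 1] → 34
  @34: mtime [4B, align 1] → 38
  @38: signature [4B, align 1] → 42
  @42: crc [4B, align 1] → 46
  size 46, align 1
56 − 46 = 10

10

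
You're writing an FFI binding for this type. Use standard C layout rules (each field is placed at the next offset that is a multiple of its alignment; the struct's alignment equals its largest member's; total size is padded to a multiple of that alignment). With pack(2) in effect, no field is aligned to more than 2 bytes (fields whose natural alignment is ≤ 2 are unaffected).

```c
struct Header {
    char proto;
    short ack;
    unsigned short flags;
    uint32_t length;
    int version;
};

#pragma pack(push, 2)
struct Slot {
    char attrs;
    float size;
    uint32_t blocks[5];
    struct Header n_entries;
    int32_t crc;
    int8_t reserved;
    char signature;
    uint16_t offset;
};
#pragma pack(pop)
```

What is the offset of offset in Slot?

48

Header: 0..1  proto  (1B, 1-aligned); 1..2  -- padding (1B); 2..4  ack  (2B, 2-aligned); 4..6  flags  (2B, 2-aligned); 6..8  -- padding (2B); 8..12  length  (4B, 4-aligned); 12..16  version  (4B, 4-aligned); sizeof = 16, alignof = 4
0..1  attrs  (1B, 1-aligned)
1..2  -- padding (1B)
2..6  size  (4B, 2-aligned)
6..26  blocks  (20B, 2-aligned)
26..42  n_entries  (16B, 2-aligned)
42..46  crc  (4B, 2-aligned)
46..47  reserved  (1B, 1-aligned)
47..48  signature  (1B, 1-aligned)
48..50  offset  (2B, 2-aligned)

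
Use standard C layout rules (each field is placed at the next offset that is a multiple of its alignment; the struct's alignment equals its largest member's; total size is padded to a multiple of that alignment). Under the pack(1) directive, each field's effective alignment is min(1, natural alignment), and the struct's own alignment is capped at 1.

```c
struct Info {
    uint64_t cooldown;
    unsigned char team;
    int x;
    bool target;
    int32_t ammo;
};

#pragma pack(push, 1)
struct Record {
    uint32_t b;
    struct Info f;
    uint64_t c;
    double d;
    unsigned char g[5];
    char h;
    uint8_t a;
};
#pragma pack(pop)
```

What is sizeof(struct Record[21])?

Info: 0..8  cooldown  (8B, 8-aligned); 8..9  team  (1B, 1-aligned); 9..12  -- padding (3B); 12..16  x  (4B, 4-aligned); 16..17  target  (1B, 1-aligned); 17..20  -- padding (3B); 20..24  ammo  (4B, 4-aligned); sizeof = 24, alignof = 8
0..4  b  (4B, 1-aligned)
4..28  f  (24B, 1-aligned)
28..36  c  (8B, 1-aligned)
36..44  d  (8B, 1-aligned)
44..49  g  (5B, 1-aligned)
49..50  h  (1B, 1-aligned)
50..51  a  (1B, 1-aligned)
sizeof = 51, alignof = 1
array of 21: 21 × 51 = 1071

1071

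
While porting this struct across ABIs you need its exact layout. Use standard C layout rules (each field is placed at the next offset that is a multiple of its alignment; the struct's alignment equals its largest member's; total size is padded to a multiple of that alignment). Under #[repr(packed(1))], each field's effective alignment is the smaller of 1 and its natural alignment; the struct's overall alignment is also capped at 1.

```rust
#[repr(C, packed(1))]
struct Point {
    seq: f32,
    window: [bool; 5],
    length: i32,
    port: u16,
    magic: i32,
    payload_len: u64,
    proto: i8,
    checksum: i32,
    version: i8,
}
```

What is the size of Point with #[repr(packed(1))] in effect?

33

@0: seq [4B, align 1] → 4
@4: window [5B, align 1] → 9
@9: length [4B, align 1] → 13
@13: port [2B, align 1] → 15
@15: magic [4B, align 1] → 19
@19: payload_len [8B, align 1] → 27
@27: proto [1B, align 1] → 28
@28: checksum [4B, align 1] → 32
@32: version [1B, align 1] → 33
size 33, align 1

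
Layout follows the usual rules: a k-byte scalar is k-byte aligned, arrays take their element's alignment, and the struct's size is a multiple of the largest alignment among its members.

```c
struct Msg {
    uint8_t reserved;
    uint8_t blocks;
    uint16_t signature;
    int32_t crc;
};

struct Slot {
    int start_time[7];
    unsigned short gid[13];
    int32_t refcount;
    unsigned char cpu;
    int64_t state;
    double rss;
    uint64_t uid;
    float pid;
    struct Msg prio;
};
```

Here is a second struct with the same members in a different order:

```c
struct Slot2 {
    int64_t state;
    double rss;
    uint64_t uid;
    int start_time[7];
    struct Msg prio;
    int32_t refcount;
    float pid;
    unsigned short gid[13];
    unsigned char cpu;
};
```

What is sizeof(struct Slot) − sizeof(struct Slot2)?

8

Msg: 0..1  reserved  (1B, 1-aligned); 1..2  blocks  (1B, 1-aligned); 2..4  signature  (2B, 2-aligned); 4..8  crc  (4B, 4-aligned); sizeof = 8, alignof = 4
0..28  start_time  (28B, 4-aligned)
28..54  gid  (26B, 2-aligned)
54..56  -- padding (2B)
56..60  refcount  (4B, 4-aligned)
60..61  cpu  (1B, 1-aligned)
61..64  -- padding (3B)
64..72  state  (8B, 8-aligned)
72..80  rss  (8B, 8-aligned)
80..88  uid  (8B, 8-aligned)
88..92  pid  (4B, 4-aligned)
92..100  prio  (8B, 4-aligned)
100..104  -- tail padding (4B)
sizeof = 104, alignof = 8
— Slot2 —
0..8  state  (8B, 8-aligned)
8..16  rss  (8B, 8-aligned)
16..24  uid  (8B, 8-aligned)
24..52  start_time  (28B, 4-aligned)
52..60  prio  (8B, 4-aligned)
60..64  refcount  (4B, 4-aligned)
64..68  pid  (4B, 4-aligned)
68..94  gid  (26B, 2-aligned)
94..95  cpu  (1B, 1-aligned)
95..96  -- tail padding (1B)
sizeof = 96, alignof = 8
104 − 96 = 8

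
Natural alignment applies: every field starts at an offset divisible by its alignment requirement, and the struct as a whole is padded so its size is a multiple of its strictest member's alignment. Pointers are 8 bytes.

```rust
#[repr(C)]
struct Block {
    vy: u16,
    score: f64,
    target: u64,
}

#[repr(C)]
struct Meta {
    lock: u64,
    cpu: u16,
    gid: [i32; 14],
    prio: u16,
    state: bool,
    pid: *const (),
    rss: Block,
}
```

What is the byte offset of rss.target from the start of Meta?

96

Block: vy at 0 (size 2, align 2) → ends 2; pad 6 to align 8 for score; score at 8 (size 8, align 8) → ends 16; target at 16 (size 8, align 8) → ends 24; total 24 bytes, alignment 8
lock at 0 (size 8, align 8) → ends 8
cpu at 8 (size 2, align 2) → ends 10
pad 2 to align 4 for gid
gid at 12 (size 56, align 4) → ends 68
prio at 68 (size 2, align 2) → ends 70
state at 70 (size 1, align 1) → ends 71
pad 1 to align 8 for pid
pid at 72 (size 8, align 8) → ends 80
rss at 80 (size 24, align 8) → ends 104
within Block: target at 16
80 + 16 = 96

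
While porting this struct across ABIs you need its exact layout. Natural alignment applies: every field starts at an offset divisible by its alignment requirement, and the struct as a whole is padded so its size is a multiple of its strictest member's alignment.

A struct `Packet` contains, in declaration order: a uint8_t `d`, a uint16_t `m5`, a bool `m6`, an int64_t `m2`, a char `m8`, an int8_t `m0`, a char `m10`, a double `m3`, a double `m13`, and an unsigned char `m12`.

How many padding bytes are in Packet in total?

16

d at 0 (size 1, align 1) → ends 1
pad 1 to align 2 for m5
m5 at 2 (size 2, align 2) → ends 4
m6 at 4 (size 1, align 1) → ends 5
pad 3 to align 8 for m2
m2 at 8 (size 8, align 8) → ends 16
m8 at 16 (size 1, align 1) → ends 17
m0 at 17 (size 1, align 1) → ends 18
m10 at 18 (size 1, align 1) → ends 19
pad 5 to align 8 for m3
m3 at 24 (size 8, align 8) → ends 32
m13 at 32 (size 8, align 8) → ends 40
m12 at 40 (size 1, align 1) → ends 41
tail pad 7 to reach multiple of 8
total 48 bytes, alignment 8
data bytes 32, size 48 → padding 16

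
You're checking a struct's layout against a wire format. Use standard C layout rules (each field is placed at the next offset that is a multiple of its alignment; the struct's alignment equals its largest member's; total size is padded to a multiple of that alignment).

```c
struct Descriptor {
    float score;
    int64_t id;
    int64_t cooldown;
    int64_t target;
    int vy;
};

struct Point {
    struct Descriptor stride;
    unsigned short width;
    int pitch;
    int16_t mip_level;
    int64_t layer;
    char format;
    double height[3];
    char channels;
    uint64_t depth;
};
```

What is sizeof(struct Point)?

112 bytes

Descriptor: @0: score [4B, align 4] → 4; +4 pad (align 8); @8: id [8B, align 8] → 16; @16: cooldown [8B, align 8] → 24; @24: target [8B, align 8] → 32; @32: vy [4B, align 4] → 36; +4 tail pad (align 8); size 40, align 8
@0: stride [40B, align 8] → 40
@40: width [2B, align 2] → 42
+2 pad (align 4)
@44: pitch [4B, align 4] → 48
@48: mip_level [2B, align 2] → 50
+6 pad (align 8)
@56: layer [8B, align 8] → 64
@64: format [1B, align 1] → 65
+7 pad (align 8)
@72: height [24B, align 8] → 96
@96: channels [1B, align 1] → 97
+7 pad (align 8)
@104: depth [8B, align 8] → 112
size 112, align 8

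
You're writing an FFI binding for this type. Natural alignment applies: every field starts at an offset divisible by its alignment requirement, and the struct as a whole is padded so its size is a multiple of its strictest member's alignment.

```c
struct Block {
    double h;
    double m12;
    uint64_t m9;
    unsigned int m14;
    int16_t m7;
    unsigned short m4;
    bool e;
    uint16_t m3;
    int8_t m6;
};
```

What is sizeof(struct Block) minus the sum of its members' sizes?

h at 0 (size 8, align 8) → ends 8
m12 at 8 (size 8, align 8) → ends 16
m9 at 16 (size 8, align 8) → ends 24
m14 at 24 (size 4, align 4) → ends 28
m7 at 28 (size 2, align 2) → ends 30
m4 at 30 (size 2, align 2) → ends 32
e at 32 (size 1, align 1) → ends 33
pad 1 to align 2 for m3
m3 at 34 (size 2, align 2) → ends 36
m6 at 36 (size 1, align 1) → ends 37
tail pad 3 to reach multiple of 8
total 40 bytes, alignment 8
data bytes 36, size 40 → padding 4

4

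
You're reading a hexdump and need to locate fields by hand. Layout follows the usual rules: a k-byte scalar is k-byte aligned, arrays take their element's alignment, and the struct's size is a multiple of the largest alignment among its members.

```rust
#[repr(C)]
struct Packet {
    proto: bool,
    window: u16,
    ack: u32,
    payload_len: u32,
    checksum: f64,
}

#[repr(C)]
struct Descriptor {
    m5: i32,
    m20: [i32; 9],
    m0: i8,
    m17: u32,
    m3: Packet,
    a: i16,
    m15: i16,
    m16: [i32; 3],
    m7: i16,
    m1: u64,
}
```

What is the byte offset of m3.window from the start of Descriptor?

Packet: proto at 0 (size 1, align 1) → ends 1; pad 1 to align 2 for window; window at 2 (size 2, align 2) → ends 4; ack at 4 (size 4, align 4) → ends 8; payload_len at 8 (size 4, align 4) → ends 12; pad 4 to align 8 for checksum; checksum at 16 (size 8, align 8) → ends 24; total 24 bytes, alignment 8
m5 at 0 (size 4, align 4) → ends 4
m20 at 4 (size 36, align 4) → ends 40
m0 at 40 (size 1, align 1) → ends 41
pad 3 to align 4 for m17
m17 at 44 (size 4, align 4) → ends 48
m3 at 48 (size 24, align 8) → ends 72
within Packet: window at 2
48 + 2 = 50

50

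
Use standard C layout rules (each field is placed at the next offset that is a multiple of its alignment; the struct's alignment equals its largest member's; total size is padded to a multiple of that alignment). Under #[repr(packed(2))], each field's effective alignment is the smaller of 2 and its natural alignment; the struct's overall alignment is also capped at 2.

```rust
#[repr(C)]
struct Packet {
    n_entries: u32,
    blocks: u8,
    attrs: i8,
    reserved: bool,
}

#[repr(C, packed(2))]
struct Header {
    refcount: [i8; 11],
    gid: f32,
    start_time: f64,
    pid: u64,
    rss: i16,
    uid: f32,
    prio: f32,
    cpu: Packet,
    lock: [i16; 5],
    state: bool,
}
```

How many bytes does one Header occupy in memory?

Packet: @0: n_entries [4B, align 4] → 4; @4: blocks [1B, align 1] → 5; @5: attrs [1B, align 1] → 6; @6: reserved [1B, align 1] → 7; +1 tail pad (align 4); size 8, align 4
@0: refcount [11B, align 1] → 11
+1 pad (align 2)
@12: gid [4B, align 2] → 16
@16: start_time [8B, align 2] → 24
@24: pid [8B, align 2] → 32
@32: rss [2B, align 2] → 34
@34: uid [4B, align 2] → 38
@38: prio [4B, align 2] → 42
@42: cpu [8B, align 2] → 50
@50: lock [10B, align 2] → 60
@60: state [1B, align 1] → 61
+1 tail pad (align 2)
size 62, align 2

62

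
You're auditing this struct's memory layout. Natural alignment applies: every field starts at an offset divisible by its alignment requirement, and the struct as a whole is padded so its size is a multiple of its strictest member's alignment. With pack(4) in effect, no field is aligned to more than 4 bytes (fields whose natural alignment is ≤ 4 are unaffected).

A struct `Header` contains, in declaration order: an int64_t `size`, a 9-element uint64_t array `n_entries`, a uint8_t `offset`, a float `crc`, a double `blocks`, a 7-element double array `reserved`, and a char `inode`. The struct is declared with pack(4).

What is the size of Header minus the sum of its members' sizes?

6

size at 0 (size 8, align 4) → ends 8
n_entries at 8 (size 72, align 4) → ends 80
offset at 80 (size 1, align 1) → ends 81
pad 3 to align 4 for crc
crc at 84 (size 4, align 4) → ends 88
blocks at 88 (size 8, align 4) → ends 96
reserved at 96 (size 56, align 4) → ends 152
inode at 152 (size 1, align 1) → ends 153
tail pad 3 to reach multiple of 4
total 156 bytes, alignment 4
data bytes 150, size 156 → padding 6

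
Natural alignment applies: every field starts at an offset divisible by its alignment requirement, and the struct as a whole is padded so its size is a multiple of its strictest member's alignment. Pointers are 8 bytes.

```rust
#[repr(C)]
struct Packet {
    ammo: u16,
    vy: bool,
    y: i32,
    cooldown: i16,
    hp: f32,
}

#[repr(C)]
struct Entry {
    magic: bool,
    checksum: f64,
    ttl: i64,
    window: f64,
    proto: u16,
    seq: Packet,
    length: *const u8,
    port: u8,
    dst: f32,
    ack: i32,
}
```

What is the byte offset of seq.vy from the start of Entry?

38

Packet: @0: ammo [2B, align 2] → 2; @2: vy [1B, align 1] → 3; +1 pad (align 4); @4: y [4B, align 4] → 8; @8: cooldown [2B, align 2] → 10; +2 pad (align 4); @12: hp [4B, align 4] → 16; size 16, align 4
@0: magic [1B, align 1] → 1
+7 pad (align 8)
@8: checksum [8B, align 8] → 16
@16: ttl [8B, align 8] → 24
@24: window [8B, align 8] → 32
@32: proto [2B, align 2] → 34
+2 pad (align 4)
@36: seq [16B, align 4] → 52
within Packet: vy at 2
36 + 2 = 38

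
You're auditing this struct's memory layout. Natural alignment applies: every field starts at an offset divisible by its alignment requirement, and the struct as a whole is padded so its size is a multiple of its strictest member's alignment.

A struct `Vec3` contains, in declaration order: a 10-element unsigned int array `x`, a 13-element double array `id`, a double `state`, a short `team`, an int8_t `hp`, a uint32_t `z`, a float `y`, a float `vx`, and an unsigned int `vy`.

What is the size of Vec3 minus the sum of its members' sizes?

0..40  x  (40B, 4-aligned)
40..144  id  (104B, 8-aligned)
144..152  state  (8B, 8-aligned)
152..154  team  (2B, 2-aligned)
154..155  hp  (1B, 1-aligned)
155..156  -- padding (1B)
156..160  z  (4B, 4-aligned)
160..164  y  (4B, 4-aligned)
164..168  vx  (4B, 4-aligned)
168..172  vy  (4B, 4-aligned)
172..176  -- tail padding (4B)
sizeof = 176, alignof = 8
data bytes 171, size 176 → padding 5

5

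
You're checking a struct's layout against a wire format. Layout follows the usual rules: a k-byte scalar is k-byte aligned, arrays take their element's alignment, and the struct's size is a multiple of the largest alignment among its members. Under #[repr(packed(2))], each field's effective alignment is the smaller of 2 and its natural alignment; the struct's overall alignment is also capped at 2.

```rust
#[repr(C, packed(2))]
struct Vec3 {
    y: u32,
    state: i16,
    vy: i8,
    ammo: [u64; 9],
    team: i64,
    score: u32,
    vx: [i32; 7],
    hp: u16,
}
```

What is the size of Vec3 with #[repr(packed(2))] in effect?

y at 0 (size 4, align 2) → ends 4
state at 4 (size 2, align 2) → ends 6
vy at 6 (size 1, align 1) → ends 7
pad 1 to align 2 for ammo
ammo at 8 (size 72, align 2) → ends 80
team at 80 (size 8, align 2) → ends 88
score at 88 (size 4, align 2) → ends 92
vx at 92 (size 28, align 2) → ends 120
hp at 120 (size 2, align 2) → ends 122
total 122 bytes, alignment 2

122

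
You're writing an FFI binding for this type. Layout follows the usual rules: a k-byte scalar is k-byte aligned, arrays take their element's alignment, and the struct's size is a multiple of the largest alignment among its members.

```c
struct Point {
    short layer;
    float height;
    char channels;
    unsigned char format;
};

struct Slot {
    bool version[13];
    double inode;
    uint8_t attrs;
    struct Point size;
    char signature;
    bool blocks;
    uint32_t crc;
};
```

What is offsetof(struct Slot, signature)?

Point: layer at 0 (size 2, align 2) → ends 2; pad 2 to align 4 for height; height at 4 (size 4, align 4) → ends 8; channels at 8 (size 1, align 1) → ends 9; format at 9 (size 1, align 1) → ends 10; tail pad 2 to reach multiple of 4; total 12 bytes, alignment 4
version at 0 (size 13, align 1) → ends 13
pad 3 to align 8 for inode
inode at 16 (size 8, align 8) → ends 24
attrs at 24 (size 1, align 1) → ends 25
pad 3 to align 4 for size
size at 28 (size 12, align 4) → ends 40
signature at 40 (size 1, align 1) → ends 41

40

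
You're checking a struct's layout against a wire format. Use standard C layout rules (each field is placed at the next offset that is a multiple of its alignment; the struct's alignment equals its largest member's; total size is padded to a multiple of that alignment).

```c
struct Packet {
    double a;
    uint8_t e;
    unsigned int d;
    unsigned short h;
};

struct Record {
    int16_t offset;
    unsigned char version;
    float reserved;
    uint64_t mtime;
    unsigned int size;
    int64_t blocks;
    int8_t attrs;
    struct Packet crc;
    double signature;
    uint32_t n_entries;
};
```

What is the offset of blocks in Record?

24

Packet: a at 0 (size 8, align 8) → ends 8; e at 8 (size 1, align 1) → ends 9; pad 3 to align 4 for d; d at 12 (size 4, align 4) → ends 16; h at 16 (size 2, align 2) → ends 18; tail pad 6 to reach multiple of 8; total 24 bytes, alignment 8
offset at 0 (size 2, align 2) → ends 2
version at 2 (size 1, align 1) → ends 3
pad 1 to align 4 for reserved
reserved at 4 (size 4, align 4) → ends 8
mtime at 8 (size 8, align 8) → ends 16
size at 16 (size 4, align 4) → ends 20
pad 4 to align 8 for blocks
blocks at 24 (size 8, align 8) → ends 32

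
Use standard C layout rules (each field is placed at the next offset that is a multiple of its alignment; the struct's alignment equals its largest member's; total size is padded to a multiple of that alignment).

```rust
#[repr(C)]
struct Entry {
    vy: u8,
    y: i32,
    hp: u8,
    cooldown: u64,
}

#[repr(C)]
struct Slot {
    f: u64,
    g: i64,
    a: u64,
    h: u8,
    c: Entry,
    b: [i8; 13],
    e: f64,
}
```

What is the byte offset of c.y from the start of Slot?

Entry: @0: vy [1B, align 1] → 1; +3 pad (align 4); @4: y [4B, align 4] → 8; @8: hp [1B, align 1] → 9; +7 pad (align 8); @16: cooldown [8B, align 8] → 24; size 24, align 8
@0: f [8B, align 8] → 8
@8: g [8B, align 8] → 16
@16: a [8B, align 8] → 24
@24: h [1B, align 1] → 25
+7 pad (align 8)
@32: c [24B, align 8] → 56
within Entry: y at 4
32 + 4 = 36

36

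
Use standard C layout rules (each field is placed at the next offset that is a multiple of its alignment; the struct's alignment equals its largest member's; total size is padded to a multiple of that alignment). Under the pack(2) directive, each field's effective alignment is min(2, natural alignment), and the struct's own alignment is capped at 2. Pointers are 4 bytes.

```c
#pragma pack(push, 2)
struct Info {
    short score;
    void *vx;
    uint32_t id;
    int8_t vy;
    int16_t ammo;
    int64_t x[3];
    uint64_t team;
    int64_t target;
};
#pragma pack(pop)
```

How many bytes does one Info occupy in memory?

54

score at 0 (size 2, align 2) → ends 2
vx at 2 (size 4, align 2) → ends 6
id at 6 (size 4, align 2) → ends 10
vy at 10 (size 1, align 1) → ends 11
pad 1 to align 2 for ammo
ammo at 12 (size 2, align 2) → ends 14
x at 14 (size 24, align 2) → ends 38
team at 38 (size 8, align 2) → ends 46
target at 46 (size 8, align 2) → ends 54
total 54 bytes, alignment 2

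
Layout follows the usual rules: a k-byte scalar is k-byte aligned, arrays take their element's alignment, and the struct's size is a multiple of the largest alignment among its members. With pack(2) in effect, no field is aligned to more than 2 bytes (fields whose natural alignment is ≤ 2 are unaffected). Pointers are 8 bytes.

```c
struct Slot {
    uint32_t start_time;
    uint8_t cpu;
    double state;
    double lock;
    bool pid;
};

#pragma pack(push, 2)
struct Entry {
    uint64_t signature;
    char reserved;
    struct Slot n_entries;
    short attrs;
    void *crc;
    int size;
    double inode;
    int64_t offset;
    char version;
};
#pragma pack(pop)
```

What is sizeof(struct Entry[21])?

1554

Slot: start_time at 0 (size 4, align 4) → ends 4; cpu at 4 (size 1, align 1) → ends 5; pad 3 to align 8 for state; state at 8 (size 8, align 8) → ends 16; lock at 16 (size 8, align 8) → ends 24; pid at 24 (size 1, align 1) → ends 25; tail pad 7 to reach multiple of 8; total 32 bytes, alignment 8
signature at 0 (size 8, align 2) → ends 8
reserved at 8 (size 1, align 1) → ends 9
pad 1 to align 2 for n_entries
n_entries at 10 (size 32, align 2) → ends 42
attrs at 42 (size 2, align 2) → ends 44
crc at 44 (size 8, align 2) → ends 52
size at 52 (size 4, align 2) → ends 56
inode at 56 (size 8, align 2) → ends 64
offset at 64 (size 8, align 2) → ends 72
version at 72 (size 1, align 1) → ends 73
tail pad 1 to reach multiple of 2
total 74 bytes, alignment 2
array of 21: 21 × 74 = 1554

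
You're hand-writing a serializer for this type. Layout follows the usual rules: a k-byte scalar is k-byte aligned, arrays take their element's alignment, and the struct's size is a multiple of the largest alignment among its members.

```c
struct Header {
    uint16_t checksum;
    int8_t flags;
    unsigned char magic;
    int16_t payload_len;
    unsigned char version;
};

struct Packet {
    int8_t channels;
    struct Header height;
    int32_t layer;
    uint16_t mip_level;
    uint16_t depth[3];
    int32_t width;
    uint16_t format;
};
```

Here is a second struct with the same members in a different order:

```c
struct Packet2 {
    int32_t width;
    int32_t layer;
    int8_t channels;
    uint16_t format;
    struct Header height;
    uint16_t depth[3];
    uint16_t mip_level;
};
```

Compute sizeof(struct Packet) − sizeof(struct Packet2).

Header: @0: checksum [2B, align 2] → 2; @2: flags [1B, align 1] → 3; @3: magic [1B, align 1] → 4; @4: payload_len [2B, align 2] → 6; @6: version [1B, align 1] → 7; +1 tail pad (align 2); size 8, align 2
@0: channels [1B, align 1] → 1
+1 pad (align 2)
@2: height [8B, align 2] → 10
+2 pad (align 4)
@12: layer [4B, align 4] → 16
@16: mip_level [2B, align 2] → 18
@18: depth [6B, align 2] → 24
@24: width [4B, align 4] → 28
@28: format [2B, align 2] → 30
+2 tail pad (align 4)
size 32, align 4
— Packet2 —
@0: width [4B, align 4] → 4
@4: layer [4B, align 4] → 8
@8: channels [1B, align 1] → 9
+1 pad (align 2)
@10: format [2B, align 2] → 12
@12: height [8B, align 2] → 20
@20: depth [6B, align 2] → 26
@26: mip_level [2B, align 2] → 28
size 28, align 4
32 − 28 = 4

4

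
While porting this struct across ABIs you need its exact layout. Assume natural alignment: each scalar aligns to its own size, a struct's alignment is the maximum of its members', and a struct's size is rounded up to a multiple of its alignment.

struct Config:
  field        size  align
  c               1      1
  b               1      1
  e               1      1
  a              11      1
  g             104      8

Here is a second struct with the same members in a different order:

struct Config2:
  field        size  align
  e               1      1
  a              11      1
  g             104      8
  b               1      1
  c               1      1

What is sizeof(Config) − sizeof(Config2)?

-8

0..1  c  (1B, 1-aligned)
1..2  b  (1B, 1-aligned)
2..3  e  (1B, 1-aligned)
3..14  a  (11B, 1-aligned)
14..16  -- padding (2B)
16..120  g  (104B, 8-aligned)
sizeof = 120, alignof = 8
— Config2 —
0..1  e  (1B, 1-aligned)
1..12  a  (11B, 1-aligned)
12..16  -- padding (4B)
16..120  g  (104B, 8-aligned)
120..121  b  (1B, 1-aligned)
121..122  c  (1B, 1-aligned)
122..128  -- tail padding (6B)
sizeof = 128, alignof = 8
120 − 128 = -8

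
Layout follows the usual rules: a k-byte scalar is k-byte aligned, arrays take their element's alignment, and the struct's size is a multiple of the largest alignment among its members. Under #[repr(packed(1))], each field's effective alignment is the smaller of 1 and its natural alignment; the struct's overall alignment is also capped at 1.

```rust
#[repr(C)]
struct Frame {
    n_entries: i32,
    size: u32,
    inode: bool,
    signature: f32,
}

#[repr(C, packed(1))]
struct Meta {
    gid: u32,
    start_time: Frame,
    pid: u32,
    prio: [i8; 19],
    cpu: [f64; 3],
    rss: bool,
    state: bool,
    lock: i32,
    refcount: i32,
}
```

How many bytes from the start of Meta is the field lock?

69

Frame: 0..4  n_entries  (4B, 4-aligned); 4..8  size  (4B, 4-aligned); 8..9  inode  (1B, 1-aligned); 9..12  -- padding (3B); 12..16  signature  (4B, 4-aligned); sizeof = 16, alignof = 4
0..4  gid  (4B, 1-aligned)
4..20  start_time  (16B, 1-aligned)
20..24  pid  (4B, 1-aligned)
24..43  prio  (19B, 1-aligned)
43..67  cpu  (24B, 1-aligned)
67..68  rss  (1B, 1-aligned)
68..69  state  (1B, 1-aligned)
69..73  lock  (4B, 1-aligned)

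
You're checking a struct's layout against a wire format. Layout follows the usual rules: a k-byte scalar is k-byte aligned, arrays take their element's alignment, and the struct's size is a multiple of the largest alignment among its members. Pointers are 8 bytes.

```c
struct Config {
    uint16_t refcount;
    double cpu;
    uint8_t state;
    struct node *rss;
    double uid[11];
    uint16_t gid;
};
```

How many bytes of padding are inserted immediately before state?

0

refcount at 0 (size 2, align 2) → ends 2
pad 6 to align 8 for cpu
cpu at 8 (size 8, align 8) → ends 16
state at 16 (size 1, align 1) → ends 17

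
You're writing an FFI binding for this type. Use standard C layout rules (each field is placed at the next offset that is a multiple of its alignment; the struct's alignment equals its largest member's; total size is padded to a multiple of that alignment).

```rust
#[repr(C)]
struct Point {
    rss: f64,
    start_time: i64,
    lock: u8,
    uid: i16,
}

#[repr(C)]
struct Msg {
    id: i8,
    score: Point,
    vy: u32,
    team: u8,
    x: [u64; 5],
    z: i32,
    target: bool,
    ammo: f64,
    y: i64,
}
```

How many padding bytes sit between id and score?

7

Point: @0: rss [8B, align 8] → 8; @8: start_time [8B, align 8] → 16; @16: lock [1B, align 1] → 17; +1 pad (align 2); @18: uid [2B, align 2] → 20; +4 tail pad (align 8); size 24, align 8
@0: id [1B, align 1] → 1
+7 pad (align 8)
@8: score [24B, align 8] → 32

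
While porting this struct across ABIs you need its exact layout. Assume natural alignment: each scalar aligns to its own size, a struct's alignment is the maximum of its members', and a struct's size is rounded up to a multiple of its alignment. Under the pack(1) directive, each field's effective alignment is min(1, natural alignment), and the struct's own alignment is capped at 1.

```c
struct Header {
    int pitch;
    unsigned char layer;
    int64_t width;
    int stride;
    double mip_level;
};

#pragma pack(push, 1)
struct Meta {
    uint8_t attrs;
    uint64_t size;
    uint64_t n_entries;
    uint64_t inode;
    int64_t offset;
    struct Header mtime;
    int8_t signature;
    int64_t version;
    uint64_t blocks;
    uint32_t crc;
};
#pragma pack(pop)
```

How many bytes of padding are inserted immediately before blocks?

Header: @0: pitch [4B, align 4] → 4; @4: layer [1B, align 1] → 5; +3 pad (align 8); @8: width [8B, align 8] → 16; @16: stride [4B, align 4] → 20; +4 pad (align 8); @24: mip_level [8B, align 8] → 32; size 32, align 8
@0: attrs [1B, align 1] → 1
@1: size [8B, align 1] → 9
@9: n_entries [8B, align 1] → 17
@17: inode [8B, align 1] → 25
@25: offset [8B, align 1] → 33
@33: mtime [32B, align 1] → 65
@65: signature [1B, align 1] → 66
@66: version [8B, align 1] → 74
@74: blocks [8B, align 1] → 82

0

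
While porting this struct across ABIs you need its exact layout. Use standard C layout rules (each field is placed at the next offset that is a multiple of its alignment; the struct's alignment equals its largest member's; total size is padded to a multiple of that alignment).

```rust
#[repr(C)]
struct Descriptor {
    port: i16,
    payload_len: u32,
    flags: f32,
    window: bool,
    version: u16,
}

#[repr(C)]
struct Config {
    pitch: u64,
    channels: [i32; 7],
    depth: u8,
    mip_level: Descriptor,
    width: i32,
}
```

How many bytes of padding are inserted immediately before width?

Descriptor: 0..2  port  (2B, 2-aligned); 2..4  -- padding (2B); 4..8  payload_len  (4B, 4-aligned); 8..12  flags  (4B, 4-aligned); 12..13  window  (1B, 1-aligned); 13..14  -- padding (1B); 14..16  version  (2B, 2-aligned); sizeof = 16, alignof = 4
0..8  pitch  (8B, 8-aligned)
8..36  channels  (28B, 4-aligned)
36..37  depth  (1B, 1-aligned)
37..40  -- padding (3B)
40..56  mip_level  (16B, 4-aligned)
56..60  width  (4B, 4-aligned)

0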